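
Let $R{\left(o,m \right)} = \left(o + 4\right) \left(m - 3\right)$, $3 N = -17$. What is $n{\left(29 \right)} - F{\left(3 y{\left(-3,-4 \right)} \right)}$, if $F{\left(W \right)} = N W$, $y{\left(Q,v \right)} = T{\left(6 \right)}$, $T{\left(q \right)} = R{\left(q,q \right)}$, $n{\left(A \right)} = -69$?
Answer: $441$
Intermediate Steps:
$N = - \frac{17}{3}$ ($N = \frac{1}{3} \left(-17\right) = - \frac{17}{3} \approx -5.6667$)
$R{\left(o,m \right)} = \left(-3 + m\right) \left(4 + o\right)$ ($R{\left(o,m \right)} = \left(4 + o\right) \left(-3 + m\right) = \left(-3 + m\right) \left(4 + o\right)$)
$T{\left(q \right)} = -12 + q + q^{2}$ ($T{\left(q \right)} = -12 - 3 q + 4 q + q q = -12 - 3 q + 4 q + q^{2} = -12 + q + q^{2}$)
$y{\left(Q,v \right)} = 30$ ($y{\left(Q,v \right)} = -12 + 6 + 6^{2} = -12 + 6 + 36 = 30$)
$F{\left(W \right)} = - \frac{17 W}{3}$
$n{\left(29 \right)} - F{\left(3 y{\left(-3,-4 \right)} \right)} = -69 - - \frac{17 \cdot 3 \cdot 30}{3} = -69 - \left(- \frac{17}{3}\right) 90 = -69 - -510 = -69 + 510 = 441$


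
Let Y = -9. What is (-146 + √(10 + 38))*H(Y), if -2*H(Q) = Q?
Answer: -657 + 18*√3 ≈ -625.82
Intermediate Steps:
H(Q) = -Q/2
(-146 + √(10 + 38))*H(Y) = (-146 + √(10 + 38))*(-½*(-9)) = (-146 + √48)*(9/2) = (-146 + 4*√3)*(9/2) = -657 + 18*√3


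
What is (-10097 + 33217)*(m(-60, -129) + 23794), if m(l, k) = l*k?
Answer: 729066080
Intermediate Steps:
m(l, k) = k*l
(-10097 + 33217)*(m(-60, -129) + 23794) = (-10097 + 33217)*(-129*(-60) + 23794) = 23120*(7740 + 23794) = 23120*31534 = 729066080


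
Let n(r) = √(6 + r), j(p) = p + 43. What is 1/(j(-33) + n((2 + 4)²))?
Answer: 5/29 - √42/58 ≈ 0.060677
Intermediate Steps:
j(p) = 43 + p
1/(j(-33) + n((2 + 4)²)) = 1/((43 - 33) + √(6 + (2 + 4)²)) = 1/(10 + √(6 + 6²)) = 1/(10 + √(6 + 36)) = 1/(10 + √42)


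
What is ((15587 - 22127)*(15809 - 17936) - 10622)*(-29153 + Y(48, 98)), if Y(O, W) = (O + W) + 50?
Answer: -402501083806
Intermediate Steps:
Y(O, W) = 50 + O + W
((15587 - 22127)*(15809 - 17936) - 10622)*(-29153 + Y(48, 98)) = ((15587 - 22127)*(15809 - 17936) - 10622)*(-29153 + (50 + 48 + 98)) = (-6540*(-2127) - 10622)*(-29153 + 196) = (13910580 - 10622)*(-28957) = 13899958*(-28957) = -402501083806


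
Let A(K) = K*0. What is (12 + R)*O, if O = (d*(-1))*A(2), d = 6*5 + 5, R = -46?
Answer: 0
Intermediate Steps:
d = 35 (d = 30 + 5 = 35)
A(K) = 0
O = 0 (O = (35*(-1))*0 = -35*0 = 0)
(12 + R)*O = (12 - 46)*0 = -34*0 = 0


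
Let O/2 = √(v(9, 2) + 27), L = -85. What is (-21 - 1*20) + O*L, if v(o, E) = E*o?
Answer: -41 - 510*√5 ≈ -1181.4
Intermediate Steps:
O = 6*√5 (O = 2*√(2*9 + 27) = 2*√(18 + 27) = 2*√45 = 2*(3*√5) = 6*√5 ≈ 13.416)
(-21 - 1*20) + O*L = (-21 - 1*20) + (6*√5)*(-85) = (-21 - 20) - 510*√5 = -41 - 510*√5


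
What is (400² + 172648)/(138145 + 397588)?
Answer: 332648/535733 ≈ 0.62092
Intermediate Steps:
(400² + 172648)/(138145 + 397588) = (160000 + 172648)/535733 = 332648*(1/535733) = 332648/535733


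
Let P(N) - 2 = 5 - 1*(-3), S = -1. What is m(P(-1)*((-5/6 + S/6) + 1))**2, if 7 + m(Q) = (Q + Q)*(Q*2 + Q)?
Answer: 49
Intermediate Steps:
P(N) = 10 (P(N) = 2 + (5 - 1*(-3)) = 2 + (5 + 3) = 2 + 8 = 10)
m(Q) = -7 + 6*Q**2 (m(Q) = -7 + (Q + Q)*(Q*2 + Q) = -7 + (2*Q)*(2*Q + Q) = -7 + (2*Q)*(3*Q) = -7 + 6*Q**2)
m(P(-1)*((-5/6 + S/6) + 1))**2 = (-7 + 6*(10*((-5/6 - 1/6) + 1))**2)**2 = (-7 + 6*(10*(-1 + 1))**2)**2 = (-7 + 6*(10*0)**2)**2 = (-7 + 6*0**2)**2 = (-7 + 6*0)**2 = (-7 + 0)**2 = (-7)**2 = 49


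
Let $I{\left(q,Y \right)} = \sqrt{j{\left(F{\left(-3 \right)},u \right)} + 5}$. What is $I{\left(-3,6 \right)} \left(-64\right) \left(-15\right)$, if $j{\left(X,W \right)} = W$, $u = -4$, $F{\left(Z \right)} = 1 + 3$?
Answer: $960$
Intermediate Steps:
$F{\left(Z \right)} = 4$
$I{\left(q,Y \right)} = 1$ ($I{\left(q,Y \right)} = \sqrt{-4 + 5} = \sqrt{1} = 1$)
$I{\left(-3,6 \right)} \left(-64\right) \left(-15\right) = 1 \left(-64\right) \left(-15\right) = \left(-64\right) \left(-15\right) = 960$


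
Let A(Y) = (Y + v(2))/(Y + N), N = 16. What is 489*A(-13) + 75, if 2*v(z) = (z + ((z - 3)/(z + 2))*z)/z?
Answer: -15863/8 ≈ -1982.9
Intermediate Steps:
v(z) = (z + z*(-3 + z)/(2 + z))/(2*z) (v(z) = ((z + ((z - 3)/(z + 2))*z)/z)/2 = ((z + ((-3 + z)/(2 + z))*z)/z)/2 = ((z + z*(-3 + z)/(2 + z))/z)/2 = (z + z*(-3 + z)/(2 + z))/(2*z))
A(Y) = (3/8 + Y)/(16 + Y) (A(Y) = (Y + (-½ + 2)/(2 + 2))/(Y + 16) = (Y + (3/2)/4)/(16 + Y) = (Y + (¼)*(3/2))/(16 + Y) = (Y + 3/8)/(16 + Y) = (3/8 + Y)/(16 + Y))
489*A(-13) + 75 = 489*((3/8 - 13)/(16 - 13)) + 75 = 489*(-101/8/3) + 75 = 489*((⅓)*(-101/8)) + 75 = 489*(-101/24) + 75 = -16463/8 + 75 = -15863/8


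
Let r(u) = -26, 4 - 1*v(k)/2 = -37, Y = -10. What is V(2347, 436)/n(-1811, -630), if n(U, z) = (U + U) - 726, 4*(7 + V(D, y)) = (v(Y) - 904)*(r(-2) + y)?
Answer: 42131/2174 ≈ 19.379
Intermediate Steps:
v(k) = 82 (v(k) = 8 - 2*(-37) = 8 + 74 = 82)
V(D, y) = 5336 - 411*y/2 (V(D, y) = -7 + ((82 - 904)*(-26 + y))/4 = -7 + (-822*(-26 + y))/4 = -7 + (21372 - 822*y)/4 = -7 + (5343 - 411*y/2) = 5336 - 411*y/2)
n(U, z) = -726 + 2*U (n(U, z) = 2*U - 726 = -726 + 2*U)
V(2347, 436)/n(-1811, -630) = (5336 - 411/2*436)/(-726 + 2*(-1811)) = (5336 - 89598)/(-726 - 3622) = -84262/(-4348) = -84262*(-1/4348) = 42131/2174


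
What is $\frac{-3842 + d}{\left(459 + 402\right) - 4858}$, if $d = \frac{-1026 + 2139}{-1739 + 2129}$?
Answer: $\frac{499089}{519610} \approx 0.96051$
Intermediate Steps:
$d = \frac{371}{130}$ ($d = \frac{1113}{390} = 1113 \cdot \frac{1}{390} = \frac{371}{130} \approx 2.8538$)
$\frac{-3842 + d}{\left(459 + 402\right) - 4858} = \frac{-3842 + \frac{371}{130}}{\left(459 + 402\right) - 4858} = - \frac{499089}{130 \left(861 - 4858\right)} = - \frac{499089}{130 \left(-3997\right)} = \left(- \frac{499089}{130}\right) \left(- \frac{1}{3997}\right) = \frac{499089}{519610}$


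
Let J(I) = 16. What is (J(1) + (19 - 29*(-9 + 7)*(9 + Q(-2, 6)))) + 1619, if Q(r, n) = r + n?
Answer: 2408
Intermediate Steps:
Q(r, n) = n + r
(J(1) + (19 - 29*(-9 + 7)*(9 + Q(-2, 6)))) + 1619 = (16 + (19 - 29*(-9 + 7)*(9 + (6 - 2)))) + 1619 = (16 + (19 - (-58)*(9 + 4))) + 1619 = (16 + (19 - (-58)*13)) + 1619 = (16 + (19 - 29*(-26))) + 1619 = (16 + (19 + 754)) + 1619 = (16 + 773) + 1619 = 789 + 1619 = 2408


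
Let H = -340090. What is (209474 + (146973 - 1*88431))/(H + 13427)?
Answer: -268016/326663 ≈ -0.82047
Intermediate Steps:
(209474 + (146973 - 1*88431))/(H + 13427) = (209474 + (146973 - 1*88431))/(-340090 + 13427) = (209474 + (146973 - 88431))/(-326663) = (209474 + 58542)*(-1/326663) = 268016*(-1/326663) = -268016/326663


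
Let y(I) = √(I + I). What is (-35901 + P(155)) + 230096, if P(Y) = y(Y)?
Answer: 194195 + √310 ≈ 1.9421e+5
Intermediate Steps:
y(I) = √2*√I (y(I) = √(2*I) = √2*√I)
P(Y) = √2*√Y
(-35901 + P(155)) + 230096 = (-35901 + √2*√155) + 230096 = (-35901 + √310) + 230096 = 194195 + √310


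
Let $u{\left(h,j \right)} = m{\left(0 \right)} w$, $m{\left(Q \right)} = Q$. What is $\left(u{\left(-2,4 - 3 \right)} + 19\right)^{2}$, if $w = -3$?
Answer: $361$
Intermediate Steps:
$u{\left(h,j \right)} = 0$ ($u{\left(h,j \right)} = 0 \left(-3\right) = 0$)
$\left(u{\left(-2,4 - 3 \right)} + 19\right)^{2} = \left(0 + 19\right)^{2} = 19^{2} = 361$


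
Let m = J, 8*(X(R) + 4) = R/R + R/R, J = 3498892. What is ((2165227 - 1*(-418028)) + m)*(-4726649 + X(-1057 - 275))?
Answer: -114992787373817/4 ≈ -2.8748e+13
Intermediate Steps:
X(R) = -15/4 (X(R) = -4 + (R/R + R/R)/8 = -4 + (1 + 1)/8 = -4 + (⅛)*2 = -4 + ¼ = -15/4)
m = 3498892
((2165227 - 1*(-418028)) + m)*(-4726649 + X(-1057 - 275)) = ((2165227 - 1*(-418028)) + 3498892)*(-4726649 - 15/4) = ((2165227 + 418028) + 3498892)*(-18906611/4) = (2583255 + 3498892)*(-18906611/4) = 6082147*(-18906611/4) = -114992787373817/4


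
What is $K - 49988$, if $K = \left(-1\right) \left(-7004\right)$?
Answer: $-42984$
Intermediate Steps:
$K = 7004$
$K - 49988 = 7004 - 49988 = -42984$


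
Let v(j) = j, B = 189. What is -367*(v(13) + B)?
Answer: -74134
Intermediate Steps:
-367*(v(13) + B) = -367*(13 + 189) = -367*202 = -74134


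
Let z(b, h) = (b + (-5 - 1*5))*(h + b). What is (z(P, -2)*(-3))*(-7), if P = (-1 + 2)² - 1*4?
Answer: 1365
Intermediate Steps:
P = -3 (P = 1² - 4 = 1 - 4 = -3)
z(b, h) = (-10 + b)*(b + h) (z(b, h) = (b + (-5 - 5))*(b + h) = (b - 10)*(b + h) = (-10 + b)*(b + h))
(z(P, -2)*(-3))*(-7) = (((-3)² - 10*(-3) - 10*(-2) - 3*(-2))*(-3))*(-7) = ((9 + 30 + 20 + 6)*(-3))*(-7) = (65*(-3))*(-7) = -195*(-7) = 1365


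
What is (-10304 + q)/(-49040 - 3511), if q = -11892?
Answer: 22196/52551 ≈ 0.42237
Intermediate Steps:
(-10304 + q)/(-49040 - 3511) = (-10304 - 11892)/(-49040 - 3511) = -22196/(-52551) = -22196*(-1/52551) = 22196/52551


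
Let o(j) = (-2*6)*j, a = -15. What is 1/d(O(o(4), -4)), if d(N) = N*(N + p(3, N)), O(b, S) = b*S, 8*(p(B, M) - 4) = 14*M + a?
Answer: 1/101784 ≈ 9.8247e-6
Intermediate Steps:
o(j) = -12*j
p(B, M) = 17/8 + 7*M/4 (p(B, M) = 4 + (14*M - 15)/8 = 4 + (-15 + 14*M)/8 = 4 + (-15/8 + 7*M/4) = 17/8 + 7*M/4)
O(b, S) = S*b
d(N) = N*(17/8 + 11*N/4) (d(N) = N*(N + (17/8 + 7*N/4)) = N*(17/8 + 11*N/4))
1/d(O(o(4), -4)) = 1/((-(-48)*4)*(17 + 22*(-(-48)*4))/8) = 1/((-4*(-48))*(17 + 22*(-4*(-48)))/8) = 1/((⅛)*192*(17 + 22*192)) = 1/((⅛)*192*(17 + 4224)) = 1/((⅛)*192*4241) = 1/101784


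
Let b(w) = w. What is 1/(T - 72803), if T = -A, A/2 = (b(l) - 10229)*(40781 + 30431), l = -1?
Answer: 1/1456924717 ≈ 6.8638e-10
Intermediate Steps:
A = -1456997520 (A = 2*((-1 - 10229)*(40781 + 30431)) = 2*(-10230*71212) = 2*(-728498760) = -1456997520)
T = 1456997520 (T = -1*(-1456997520) = 1456997520)
1/(T - 72803) = 1/(1456997520 - 72803) = 1/1456924717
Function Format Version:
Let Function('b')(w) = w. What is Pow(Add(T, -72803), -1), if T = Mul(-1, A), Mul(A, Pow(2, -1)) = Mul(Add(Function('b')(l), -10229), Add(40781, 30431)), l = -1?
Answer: Rational(1, 1456924717) ≈ 6.8638e-10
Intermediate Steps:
A = -1456997520 (A = Mul(2, Mul(Add(-1, -10229), Add(40781, 30431))) = Mul(2, Mul(-10230, 71212)) = Mul(2, -728498760) = -1456997520)
T = 1456997520 (T = Mul(-1, -1456997520) = 1456997520)
Pow(Add(T, -72803), -1) = Pow(Add(1456997520, -72803), -1) = Pow(1456924717, -1) = Rational(1, 1456924717)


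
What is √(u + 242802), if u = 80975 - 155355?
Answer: √168422 ≈ 410.39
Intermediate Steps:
u = -74380
√(u + 242802) = √(-74380 + 242802) = √168422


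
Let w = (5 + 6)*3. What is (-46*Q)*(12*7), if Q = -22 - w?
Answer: 212520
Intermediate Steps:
w = 33 (w = 11*3 = 33)
Q = -55 (Q = -22 - 1*33 = -22 - 33 = -55)
(-46*Q)*(12*7) = (-46*(-55))*(12*7) = 2530*84 = 212520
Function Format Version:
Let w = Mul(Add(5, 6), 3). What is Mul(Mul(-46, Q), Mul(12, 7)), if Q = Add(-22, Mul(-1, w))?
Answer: 212520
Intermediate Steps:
w = 33 (w = Mul(11, 3) = 33)
Q = -55 (Q = Add(-22, Mul(-1, 33)) = Add(-22, -33) = -55)
Mul(Mul(-46, Q), Mul(12, 7)) = Mul(Mul(-46, -55), Mul(12, 7)) = Mul(2530, 84) = 212520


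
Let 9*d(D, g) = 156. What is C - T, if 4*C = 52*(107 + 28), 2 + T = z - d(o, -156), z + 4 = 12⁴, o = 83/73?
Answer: -56873/3 ≈ -18958.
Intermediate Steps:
o = 83/73 (o = 83*(1/73) = 83/73 ≈ 1.1370)
d(D, g) = 52/3 (d(D, g) = (⅑)*156 = 52/3)
z = 20732 (z = -4 + 12⁴ = -4 + 20736 = 20732)
T = 62138/3 (T = -2 + (20732 - 1*52/3) = -2 + (20732 - 52/3) = -2 + 62144/3 = 62138/3 ≈ 20713.)
C = 1755 (C = (52*(107 + 28))/4 = (52*135)/4 = (¼)*7020 = 1755)
C - T = 1755 - 1*62138/3 = 1755 - 62138/3 = -56873/3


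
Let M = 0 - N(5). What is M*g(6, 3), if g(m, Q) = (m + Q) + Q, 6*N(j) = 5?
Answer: -10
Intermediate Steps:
N(j) = 5/6 (N(j) = (1/6)*5 = 5/6)
g(m, Q) = m + 2*Q (g(m, Q) = (Q + m) + Q = m + 2*Q)
M = -5/6 (M = 0 - 1*5/6 = 0 - 5/6 = -5/6 ≈ -0.83333)
M*g(6, 3) = -5*(6 + 2*3)/6 = -5*(6 + 6)/6 = -5/6*12 = -10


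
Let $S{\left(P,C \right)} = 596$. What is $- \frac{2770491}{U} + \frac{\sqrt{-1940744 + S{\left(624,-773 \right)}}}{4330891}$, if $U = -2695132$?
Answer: $\frac{2770491}{2695132} + \frac{6 i \sqrt{53893}}{4330891} \approx 1.028 + 0.00032162 i$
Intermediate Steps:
$- \frac{2770491}{U} + \frac{\sqrt{-1940744 + S{\left(624,-773 \right)}}}{4330891} = - \frac{2770491}{-2695132} + \frac{\sqrt{-1940744 + 596}}{4330891} = \left(-2770491\right) \left(- \frac{1}{2695132}\right) + \sqrt{-1940148} \cdot \frac{1}{4330891} = \frac{2770491}{2695132} + 6 i \sqrt{53893} \cdot \frac{1}{4330891} = \frac{2770491}{2695132} + \frac{6 i \sqrt{53893}}{4330891}$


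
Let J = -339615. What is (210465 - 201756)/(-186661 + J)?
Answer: -8709/526276 ≈ -0.016548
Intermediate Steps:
(210465 - 201756)/(-186661 + J) = (210465 - 201756)/(-186661 - 339615) = 8709/(-526276) = 8709*(-1/526276) = -8709/526276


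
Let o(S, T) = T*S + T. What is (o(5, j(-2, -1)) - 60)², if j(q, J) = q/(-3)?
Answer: 3136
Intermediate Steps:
j(q, J) = -q/3 (j(q, J) = q*(-⅓) = -q/3)
o(S, T) = T + S*T (o(S, T) = S*T + T = T + S*T)
(o(5, j(-2, -1)) - 60)² = ((-⅓*(-2))*(1 + 5) - 60)² = ((⅔)*6 - 60)² = (4 - 60)² = (-56)² = 3136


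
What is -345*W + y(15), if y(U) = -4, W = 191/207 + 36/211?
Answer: -241297/633 ≈ -381.20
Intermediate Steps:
W = 47753/43677 (W = 191*(1/207) + 36*(1/211) = 191/207 + 36/211 = 47753/43677 ≈ 1.0933)
-345*W + y(15) = -345*47753/43677 - 4 = -238765/633 - 4 = -241297/633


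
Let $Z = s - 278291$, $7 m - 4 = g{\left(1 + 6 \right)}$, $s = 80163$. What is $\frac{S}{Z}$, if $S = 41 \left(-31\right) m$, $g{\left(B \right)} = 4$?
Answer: $\frac{1271}{173362} \approx 0.0073315$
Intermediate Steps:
$m = \frac{8}{7}$ ($m = \frac{4}{7} + \frac{1}{7} \cdot 4 = \frac{4}{7} + \frac{4}{7} = \frac{8}{7} \approx 1.1429$)
$Z = -198128$ ($Z = 80163 - 278291 = -198128$)
$S = - \frac{10168}{7}$ ($S = 41 \left(-31\right) \frac{8}{7} = \left(-1271\right) \frac{8}{7} = - \frac{10168}{7} \approx -1452.6$)
$\frac{S}{Z} = - \frac{10168}{7 \left(-198128\right)} = \left(- \frac{10168}{7}\right) \left(- \frac{1}{198128}\right) = \frac{1271}{173362}$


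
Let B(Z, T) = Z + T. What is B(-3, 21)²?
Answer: 324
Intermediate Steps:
B(Z, T) = T + Z
B(-3, 21)² = (21 - 3)² = 18² = 324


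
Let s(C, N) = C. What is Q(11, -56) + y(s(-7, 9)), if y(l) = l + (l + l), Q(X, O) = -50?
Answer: -71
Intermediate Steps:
y(l) = 3*l (y(l) = l + 2*l = 3*l)
Q(11, -56) + y(s(-7, 9)) = -50 + 3*(-7) = -50 - 21 = -71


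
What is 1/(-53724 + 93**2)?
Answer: -1/45075 ≈ -2.2185e-5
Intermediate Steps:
1/(-53724 + 93**2) = 1/(-53724 + 8649) = 1/(-45075) = -1/45075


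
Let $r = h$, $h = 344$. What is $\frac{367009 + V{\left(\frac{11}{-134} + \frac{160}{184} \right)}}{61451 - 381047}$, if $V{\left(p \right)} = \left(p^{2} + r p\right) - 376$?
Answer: $- \frac{1161708230479}{1011918065168} \approx -1.148$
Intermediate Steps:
$r = 344$
$V{\left(p \right)} = -376 + p^{2} + 344 p$ ($V{\left(p \right)} = \left(p^{2} + 344 p\right) - 376 = -376 + p^{2} + 344 p$)
$\frac{367009 + V{\left(\frac{11}{-134} + \frac{160}{184} \right)}}{61451 - 381047} = \frac{367009 + \left(-376 + \left(\frac{11}{-134} + \frac{160}{184}\right)^{2} + 344 \left(\frac{11}{-134} + \frac{160}{184}\right)\right)}{61451 - 381047} = \frac{367009 + \left(-376 + \left(11 \left(- \frac{1}{134}\right) + 160 \cdot \frac{1}{184}\right)^{2} + 344 \left(11 \left(- \frac{1}{134}\right) + 160 \cdot \frac{1}{184}\right)\right)}{-319596} = \left(367009 + \left(-376 + \left(- \frac{11}{134} + \frac{20}{23}\right)^{2} + 344 \left(- \frac{11}{134} + \frac{20}{23}\right)\right)\right) \left(- \frac{1}{319596}\right) = \left(367009 + \left(-376 + \left(\frac{2427}{3082}\right)^{2} + 344 \cdot \frac{2427}{3082}\right)\right) \left(- \frac{1}{319596}\right) = \left(367009 + \left(-376 + \frac{5890329}{9498724} + \frac{417444}{1541}\right)\right) \left(- \frac{1}{319596}\right) = \left(367009 - \frac{992505079}{9498724}\right) \left(- \frac{1}{319596}\right) = \frac{3485124691437}{9498724} \left(- \frac{1}{319596}\right) = - \frac{1161708230479}{1011918065168}$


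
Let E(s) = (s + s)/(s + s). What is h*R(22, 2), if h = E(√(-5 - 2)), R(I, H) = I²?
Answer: 484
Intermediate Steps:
E(s) = 1 (E(s) = (2*s)/((2*s)) = (2*s)*(1/(2*s)) = 1)
h = 1
h*R(22, 2) = 1*22² = 1*484 = 484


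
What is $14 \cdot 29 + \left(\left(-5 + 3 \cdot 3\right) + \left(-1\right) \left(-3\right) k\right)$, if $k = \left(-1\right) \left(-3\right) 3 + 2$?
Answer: $443$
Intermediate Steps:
$k = 11$ ($k = 3 \cdot 3 + 2 = 9 + 2 = 11$)
$14 \cdot 29 + \left(\left(-5 + 3 \cdot 3\right) + \left(-1\right) \left(-3\right) k\right) = 14 \cdot 29 + \left(\left(-5 + 3 \cdot 3\right) + \left(-1\right) \left(-3\right) 11\right) = 406 + \left(\left(-5 + 9\right) + 3 \cdot 11\right) = 406 + \left(4 + 33\right) = 406 + 37 = 443$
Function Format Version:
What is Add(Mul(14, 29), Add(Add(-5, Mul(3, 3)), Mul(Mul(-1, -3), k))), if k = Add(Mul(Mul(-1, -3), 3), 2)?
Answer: 443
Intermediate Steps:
k = 11 (k = Add(Mul(3, 3), 2) = Add(9, 2) = 11)
Add(Mul(14, 29), Add(Add(-5, Mul(3, 3)), Mul(Mul(-1, -3), k))) = Add(Mul(14, 29), Add(Add(-5, Mul(3, 3)), Mul(Mul(-1, -3), 11))) = Add(406, Add(Add(-5, 9), Mul(3, 11))) = Add(406, Add(4, 33)) = Add(406, 37) = 443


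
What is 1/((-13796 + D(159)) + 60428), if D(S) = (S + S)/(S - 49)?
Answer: 55/2564919 ≈ 2.1443e-5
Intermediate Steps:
D(S) = 2*S/(-49 + S) (D(S) = (2*S)/(-49 + S) = 2*S/(-49 + S))
1/((-13796 + D(159)) + 60428) = 1/((-13796 + 2*159/(-49 + 159)) + 60428) = 1/((-13796 + 2*159/110) + 60428) = 1/((-13796 + 2*159*(1/110)) + 60428) = 1/((-13796 + 159/55) + 60428) = 1/(-758621/55 + 60428) = 1/(2564919/55) = 55/2564919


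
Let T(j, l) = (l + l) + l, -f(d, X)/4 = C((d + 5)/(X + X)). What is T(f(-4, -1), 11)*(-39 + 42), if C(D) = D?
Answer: 99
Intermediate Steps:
f(d, X) = -2*(5 + d)/X (f(d, X) = -4*(d + 5)/(X + X) = -4*(5 + d)/(2*X) = -4*(5 + d)*1/(2*X) = -2*(5 + d)/X)
T(j, l) = 3*l (T(j, l) = 2*l + l = 3*l)
T(f(-4, -1), 11)*(-39 + 42) = (3*11)*(-39 + 42) = 33*3 = 99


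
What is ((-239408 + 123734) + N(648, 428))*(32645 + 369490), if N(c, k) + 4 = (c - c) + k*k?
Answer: 27146525310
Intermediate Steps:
N(c, k) = -4 + k² (N(c, k) = -4 + ((c - c) + k*k) = -4 + (0 + k²) = -4 + k²)
((-239408 + 123734) + N(648, 428))*(32645 + 369490) = ((-239408 + 123734) + (-4 + 428²))*(32645 + 369490) = (-115674 + (-4 + 183184))*402135 = (-115674 + 183180)*402135 = 67506*402135 = 27146525310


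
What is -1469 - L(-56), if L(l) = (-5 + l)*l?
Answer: -4885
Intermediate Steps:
L(l) = l*(-5 + l)
-1469 - L(-56) = -1469 - (-56)*(-5 - 56) = -1469 - (-56)*(-61) = -1469 - 1*3416 = -1469 - 3416 = -4885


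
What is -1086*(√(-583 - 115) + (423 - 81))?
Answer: -371412 - 1086*I*√698 ≈ -3.7141e+5 - 28692.0*I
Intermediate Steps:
-1086*(√(-583 - 115) + (423 - 81)) = -1086*(√(-698) + 342) = -1086*(I*√698 + 342) = -1086*(342 + I*√698) = -371412 - 1086*I*√698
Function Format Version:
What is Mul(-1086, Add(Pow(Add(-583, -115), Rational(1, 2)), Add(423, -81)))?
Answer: Add(-371412, Mul(-1086, I, Pow(698, Rational(1, 2)))) ≈ Add(-3.7141e+5, Mul(-28692., I))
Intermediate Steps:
Mul(-1086, Add(Pow(Add(-583, -115), Rational(1, 2)), Add(423, -81))) = Mul(-1086, Add(Pow(-698, Rational(1, 2)), 342)) = Mul(-1086, Add(Mul(I, Pow(698, Rational(1, 2))), 342)) = Mul(-1086, Add(342, Mul(I, Pow(698, Rational(1, 2))))) = Add(-371412, Mul(-1086, I, Pow(698, Rational(1, 2))))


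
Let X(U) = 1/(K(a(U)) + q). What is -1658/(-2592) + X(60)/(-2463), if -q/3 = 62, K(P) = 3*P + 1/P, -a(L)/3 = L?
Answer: 88942742489/139046674896 ≈ 0.63966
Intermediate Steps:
a(L) = -3*L
K(P) = 1/P + 3*P (K(P) = 3*P + 1/P = 1/P + 3*P)
q = -186 (q = -3*62 = -186)
X(U) = 1/(-186 - 9*U - 1/(3*U)) (X(U) = 1/((1/(-3*U) + 3*(-3*U)) - 186) = 1/((-1/(3*U) - 9*U) - 186) = 1/((-9*U - 1/(3*U)) - 186) = 1/(-186 - 9*U - 1/(3*U)))
-1658/(-2592) + X(60)/(-2463) = -1658/(-2592) + (3*60/(-1 + 9*60*(-62 - 3*60)))/(-2463) = -1658*(-1/2592) + (3*60/(-1 + 9*60*(-62 - 180)))*(-1/2463) = 829/1296 + (3*60/(-1 + 9*60*(-242)))*(-1/2463) = 829/1296 + (3*60/(-1 - 130680))*(-1/2463) = 829/1296 + (3*60/(-130681))*(-1/2463) = 829/1296 + (3*60*(-1/130681))*(-1/2463) = 829/1296 - 180/130681*(-1/2463) = 829/1296 + 60/107289101 = 88942742489/139046674896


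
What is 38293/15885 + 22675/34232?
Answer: 1671038351/543775320 ≈ 3.0730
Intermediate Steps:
38293/15885 + 22675/34232 = 1671038351/543775320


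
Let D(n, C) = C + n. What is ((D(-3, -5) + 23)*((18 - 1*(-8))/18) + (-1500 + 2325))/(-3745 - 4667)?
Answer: -635/6309 ≈ -0.10065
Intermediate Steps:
((D(-3, -5) + 23)*((18 - 1*(-8))/18) + (-1500 + 2325))/(-3745 - 4667) = (((-5 - 3) + 23)*((18 - 1*(-8))/18) + (-1500 + 2325))/(-3745 - 4667) = ((-8 + 23)*((18 + 8)*(1/18)) + 825)/(-8412) = (15*(26*(1/18)) + 825)*(-1/8412) = (15*(13/9) + 825)*(-1/8412) = (65/3 + 825)*(-1/8412) = (2540/3)*(-1/8412) = -635/6309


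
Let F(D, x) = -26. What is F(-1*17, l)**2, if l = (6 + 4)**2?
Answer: 676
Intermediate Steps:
l = 100 (l = 10**2 = 100)
F(-1*17, l)**2 = (-26)**2 = 676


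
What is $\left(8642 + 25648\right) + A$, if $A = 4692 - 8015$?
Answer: $30967$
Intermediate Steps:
$A = -3323$ ($A = 4692 - 8015 = -3323$)
$\left(8642 + 25648\right) + A = \left(8642 + 25648\right) - 3323 = 34290 - 3323 = 30967$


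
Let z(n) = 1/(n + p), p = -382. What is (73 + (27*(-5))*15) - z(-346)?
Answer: -1421055/728 ≈ -1952.0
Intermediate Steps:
z(n) = 1/(-382 + n) (z(n) = 1/(n - 382) = 1/(-382 + n))
(73 + (27*(-5))*15) - z(-346) = (73 + (27*(-5))*15) - 1/(-382 - 346) = (73 - 135*15) - 1/(-728) = (73 - 2025) - 1*(-1/728) = -1952 + 1/728 = -1421055/728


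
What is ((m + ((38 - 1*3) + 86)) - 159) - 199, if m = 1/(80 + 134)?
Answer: -50717/214 ≈ -237.00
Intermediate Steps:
m = 1/214 ≈ 0.0046729
((m + ((38 - 1*3) + 86)) - 159) - 199 = ((1/214 + ((38 - 1*3) + 86)) - 159) - 199 = ((1/214 + ((38 - 3) + 86)) - 159) - 199 = ((1/214 + (35 + 86)) - 159) - 199 = ((1/214 + 121) - 159) - 199 = (25895/214 - 159) - 199 = -8131/214 - 199 = -50717/214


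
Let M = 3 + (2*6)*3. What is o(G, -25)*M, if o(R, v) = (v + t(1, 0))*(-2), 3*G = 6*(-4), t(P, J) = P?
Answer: 1872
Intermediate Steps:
G = -8 (G = (6*(-4))/3 = (⅓)*(-24) = -8)
o(R, v) = -2 - 2*v (o(R, v) = (v + 1)*(-2) = (1 + v)*(-2) = -2 - 2*v)
M = 39 (M = 3 + 12*3 = 3 + 36 = 39)
o(G, -25)*M = (-2 - 2*(-25))*39 = (-2 + 50)*39 = 48*39 = 1872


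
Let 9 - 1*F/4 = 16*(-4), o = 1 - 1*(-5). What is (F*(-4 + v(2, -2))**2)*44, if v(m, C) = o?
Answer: 51392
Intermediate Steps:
o = 6 (o = 1 + 5 = 6)
v(m, C) = 6
F = 292 (F = 36 - 64*(-4) = 36 - 4*(-64) = 36 + 256 = 292)
(F*(-4 + v(2, -2))**2)*44 = (292*(-4 + 6)**2)*44 = (292*2**2)*44 = (292*4)*44 = 1168*44 = 51392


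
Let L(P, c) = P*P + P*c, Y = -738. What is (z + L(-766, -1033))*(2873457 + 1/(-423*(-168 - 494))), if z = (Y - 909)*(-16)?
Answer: 565014450293153419/140013 ≈ 4.0354e+12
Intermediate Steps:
L(P, c) = P**2 + P*c
z = 26352 (z = (-738 - 909)*(-16) = -1647*(-16) = 26352)
(z + L(-766, -1033))*(2873457 + 1/(-423*(-168 - 494))) = (26352 - 766*(-766 - 1033))*(2873457 + 1/(-423*(-168 - 494))) = (26352 - 766*(-1799))*(2873457 + 1/(-423*(-662))) = (26352 + 1378034)*(2873457 + 1/280026) = 1404386*(2873457 + 1/280026) = 1404386*(804642669883/280026) = 565014450293153419/140013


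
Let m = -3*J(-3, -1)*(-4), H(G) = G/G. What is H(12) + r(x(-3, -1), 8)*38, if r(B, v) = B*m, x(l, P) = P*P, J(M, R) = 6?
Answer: 2737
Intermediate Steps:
H(G) = 1
x(l, P) = P²
m = 72 (m = -3*6*(-4) = -18*(-4) = 72)
r(B, v) = 72*B (r(B, v) = B*72 = 72*B)
H(12) + r(x(-3, -1), 8)*38 = 1 + (72*(-1)²)*38 = 1 + (72*1)*38 = 1 + 72*38 = 1 + 2736 = 2737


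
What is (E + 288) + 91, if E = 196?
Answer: 575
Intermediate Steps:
(E + 288) + 91 = (196 + 288) + 91 = 484 + 91 = 575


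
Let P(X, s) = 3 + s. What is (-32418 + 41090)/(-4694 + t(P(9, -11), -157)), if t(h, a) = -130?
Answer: -1084/603 ≈ -1.7977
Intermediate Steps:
(-32418 + 41090)/(-4694 + t(P(9, -11), -157)) = (-32418 + 41090)/(-4694 - 130) = 8672/(-4824) = 8672*(-1/4824) = -1084/603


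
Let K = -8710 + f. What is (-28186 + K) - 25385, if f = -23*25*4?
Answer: -64581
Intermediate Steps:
f = -2300 (f = -575*4 = -2300)
K = -11010 (K = -8710 - 2300 = -11010)
(-28186 + K) - 25385 = (-28186 - 11010) - 25385 = -39196 - 25385 = -64581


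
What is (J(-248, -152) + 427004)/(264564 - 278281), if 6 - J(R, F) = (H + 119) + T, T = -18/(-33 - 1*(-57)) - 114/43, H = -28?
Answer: -73430653/2359324 ≈ -31.124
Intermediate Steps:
T = -585/172 (T = -18/(-33 + 57) - 114*1/43 = -18/24 - 114/43 = -18*1/24 - 114/43 = -¾ - 114/43 = -585/172 ≈ -3.4012)
J(R, F) = -14035/172 (J(R, F) = 6 - ((-28 + 119) - 585/172) = 6 - (91 - 585/172) = 6 - 1*15067/172 = 6 - 15067/172 = -14035/172)
(J(-248, -152) + 427004)/(264564 - 278281) = (-14035/172 + 427004)/(264564 - 278281) = (73430653/172)/(-13717) = (73430653/172)*(-1/13717) = -73430653/2359324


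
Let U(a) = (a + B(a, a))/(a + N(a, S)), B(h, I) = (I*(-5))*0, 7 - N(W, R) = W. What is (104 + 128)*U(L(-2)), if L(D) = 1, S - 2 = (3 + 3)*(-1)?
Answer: 232/7 ≈ 33.143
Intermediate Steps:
S = -4 (S = 2 + (3 + 3)*(-1) = 2 + 6*(-1) = 2 - 6 = -4)
N(W, R) = 7 - W
B(h, I) = 0 (B(h, I) = -5*I*0 = 0)
U(a) = a/7 (U(a) = (a + 0)/(a + (7 - a)) = a/7)
(104 + 128)*U(L(-2)) = (104 + 128)*((⅐)*1) = 232*(⅐) = 232/7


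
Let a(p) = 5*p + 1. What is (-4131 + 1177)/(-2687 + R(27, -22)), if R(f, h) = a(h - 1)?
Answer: 2954/2801 ≈ 1.0546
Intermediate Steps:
a(p) = 1 + 5*p
R(f, h) = -4 + 5*h (R(f, h) = 1 + 5*(h - 1) = 1 + 5*(-1 + h) = 1 + (-5 + 5*h) = -4 + 5*h)
(-4131 + 1177)/(-2687 + R(27, -22)) = (-4131 + 1177)/(-2687 + (-4 + 5*(-22))) = -2954/(-2687 + (-4 - 110)) = -2954/(-2687 - 114) = -2954/(-2801) = -2954*(-1/2801) = 2954/2801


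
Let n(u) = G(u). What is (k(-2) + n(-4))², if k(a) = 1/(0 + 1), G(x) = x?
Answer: 9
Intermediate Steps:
n(u) = u
k(a) = 1 (k(a) = 1/1 = 1)
(k(-2) + n(-4))² = (1 - 4)² = (-3)² = 9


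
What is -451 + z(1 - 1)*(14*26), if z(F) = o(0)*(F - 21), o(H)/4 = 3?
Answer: -92179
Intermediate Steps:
o(H) = 12 (o(H) = 4*3 = 12)
z(F) = -252 + 12*F (z(F) = 12*(F - 21) = 12*(-21 + F) = -252 + 12*F)
-451 + z(1 - 1)*(14*26) = -451 + (-252 + 12*(1 - 1))*(14*26) = -451 + (-252 + 12*0)*364 = -451 + (-252 + 0)*364 = -451 - 252*364 = -451 - 91728 = -92179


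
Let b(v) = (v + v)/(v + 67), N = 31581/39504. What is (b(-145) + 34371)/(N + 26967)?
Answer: 17653205152/13849367337 ≈ 1.2747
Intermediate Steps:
N = 10527/13168 (N = 31581*(1/39504) = 10527/13168 ≈ 0.79944)
b(v) = 2*v/(67 + v) (b(v) = (2*v)/(67 + v) = 2*v/(67 + v))
(b(-145) + 34371)/(N + 26967) = (2*(-145)/(67 - 145) + 34371)/(10527/13168 + 26967) = (2*(-145)/(-78) + 34371)/(355111983/13168) = (2*(-145)*(-1/78) + 34371)*(13168/355111983) = (145/39 + 34371)*(13168/355111983) = (1340614/39)*(13168/355111983) = 17653205152/13849367337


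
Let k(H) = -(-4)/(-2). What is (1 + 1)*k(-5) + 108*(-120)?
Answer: -12964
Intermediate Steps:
k(H) = -2 (k(H) = -(-4)*(-1)/2 = -1*2 = -2)
(1 + 1)*k(-5) + 108*(-120) = (1 + 1)*(-2) + 108*(-120) = 2*(-2) - 12960 = -4 - 12960 = -12964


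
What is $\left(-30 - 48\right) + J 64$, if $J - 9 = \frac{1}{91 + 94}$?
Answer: $\frac{92194}{185} \approx 498.35$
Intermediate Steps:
$J = \frac{1666}{185}$ ($J = 9 + \frac{1}{91 + 94} = 9 + \frac{1}{185} = \frac{1666}{185} \approx 9.0054$)
$\left(-30 - 48\right) + J 64 = \left(-30 - 48\right) + \frac{1666}{185} \cdot 64 = -78 + \frac{106624}{185} = \frac{92194}{185}$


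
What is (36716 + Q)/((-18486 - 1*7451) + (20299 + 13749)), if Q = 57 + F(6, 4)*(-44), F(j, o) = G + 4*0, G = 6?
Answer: 36509/8111 ≈ 4.5012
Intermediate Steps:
F(j, o) = 6 (F(j, o) = 6 + 4*0 = 6 + 0 = 6)
Q = -207 (Q = 57 + 6*(-44) = 57 - 264 = -207)
(36716 + Q)/((-18486 - 1*7451) + (20299 + 13749)) = (36716 - 207)/((-18486 - 1*7451) + (20299 + 13749)) = 36509/((-18486 - 7451) + 34048) = 36509/(-25937 + 34048) = 36509/8111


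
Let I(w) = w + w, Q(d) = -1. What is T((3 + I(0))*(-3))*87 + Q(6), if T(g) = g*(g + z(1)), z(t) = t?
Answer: 6263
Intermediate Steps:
I(w) = 2*w
T(g) = g*(1 + g) (T(g) = g*(g + 1) = g*(1 + g))
T((3 + I(0))*(-3))*87 + Q(6) = (((3 + 2*0)*(-3))*(1 + (3 + 2*0)*(-3)))*87 - 1 = (((3 + 0)*(-3))*(1 + (3 + 0)*(-3)))*87 - 1 = ((3*(-3))*(1 + 3*(-3)))*87 - 1 = -9*(1 - 9)*87 - 1 = -9*(-8)*87 - 1 = 72*87 - 1 = 6264 - 1 = 6263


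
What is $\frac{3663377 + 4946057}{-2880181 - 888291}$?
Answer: $- \frac{4304717}{1884236} \approx -2.2846$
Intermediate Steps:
$\frac{3663377 + 4946057}{-2880181 - 888291} = \frac{8609434}{-3768472} = 8609434 \left(- \frac{1}{3768472}\right) = - \frac{4304717}{1884236}$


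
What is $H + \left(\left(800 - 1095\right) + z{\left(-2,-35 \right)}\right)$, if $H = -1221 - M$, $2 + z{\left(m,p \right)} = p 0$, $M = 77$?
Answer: $-1595$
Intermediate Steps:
$z{\left(m,p \right)} = -2$ ($z{\left(m,p \right)} = -2 + p 0 = -2 + 0 = -2$)
$H = -1298$ ($H = -1221 - 77 = -1298$)
$H + \left(\left(800 - 1095\right) + z{\left(-2,-35 \right)}\right) = -1298 + \left(\left(800 - 1095\right) - 2\right) = -1298 - 297 = -1595$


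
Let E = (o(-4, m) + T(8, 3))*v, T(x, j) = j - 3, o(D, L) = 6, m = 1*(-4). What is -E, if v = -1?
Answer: 6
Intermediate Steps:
m = -4
T(x, j) = -3 + j
E = -6 (E = (6 + (-3 + 3))*(-1) = (6 + 0)*(-1) = 6*(-1) = -6)
-E = -1*(-6) = 6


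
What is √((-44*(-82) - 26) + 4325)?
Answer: √7907 ≈ 88.921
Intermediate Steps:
√((-44*(-82) - 26) + 4325) = √((3608 - 26) + 4325) = √(3582 + 4325) = √7907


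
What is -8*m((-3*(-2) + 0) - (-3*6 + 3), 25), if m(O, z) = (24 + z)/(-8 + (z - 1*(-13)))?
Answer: -196/15 ≈ -13.067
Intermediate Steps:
m(O, z) = (24 + z)/(5 + z) (m(O, z) = (24 + z)/(-8 + (z + 13)) = (24 + z)/(-8 + (13 + z)) = (24 + z)/(5 + z))
-8*m((-3*(-2) + 0) - (-3*6 + 3), 25) = -8*(24 + 25)/(5 + 25) = -8*49/30 = -196/15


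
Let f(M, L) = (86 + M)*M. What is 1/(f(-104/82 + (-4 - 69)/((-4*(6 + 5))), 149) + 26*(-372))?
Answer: -3254416/31366838007 ≈ -0.00010375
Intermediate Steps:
f(M, L) = M*(86 + M)
1/(f(-104/82 + (-4 - 69)/((-4*(6 + 5))), 149) + 26*(-372)) = 1/((-104/82 + (-4 - 69)/((-4*(6 + 5))))*(86 + (-104/82 + (-4 - 69)/((-4*(6 + 5))))) + 26*(-372)) = 1/((-104*1/82 - 73/((-4*11)))*(86 + (-104*1/82 - 73/((-4*11)))) - 9672) = 1/((-52/41 - 73/(-44))*(86 + (-52/41 - 73/(-44))) - 9672) = 1/((-52/41 - 73*(-1/44))*(86 + (-52/41 - 73*(-1/44))) - 9672) = 1/((-52/41 + 73/44)*(86 + (-52/41 + 73/44)) - 9672) = 1/(705*(86 + 705/1804)/1804 - 9672) = 1/((705/1804)*(155849/1804) - 9672) = 1/(109873545/3254416 - 9672) = 1/(-31366838007/3254416) = -3254416/31366838007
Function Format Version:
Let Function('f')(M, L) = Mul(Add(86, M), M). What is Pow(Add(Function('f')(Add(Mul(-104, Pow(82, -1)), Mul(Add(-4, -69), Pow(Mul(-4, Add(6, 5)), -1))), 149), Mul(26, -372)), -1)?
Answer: Rational(-3254416, 31366838007) ≈ -0.00010375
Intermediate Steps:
Function('f')(M, L) = Mul(M, Add(86, M))
Pow(Add(Function('f')(Add(Mul(-104, Pow(82, -1)), Mul(Add(-4, -69), Pow(Mul(-4, Add(6, 5)), -1))), 149), Mul(26, -372)), -1) = Pow(Add(Mul(Add(Mul(-104, Pow(82, -1)), Mul(Add(-4, -69), Pow(Mul(-4, Add(6, 5)), -1))), Add(86, Add(Mul(-104, Pow(82, -1)), Mul(Add(-4, -69), Pow(Mul(-4, Add(6, 5)), -1))))), Mul(26, -372)), -1) = Pow(Add(Mul(Add(Mul(-104, Rational(1, 82)), Mul(-73, Pow(Mul(-4, 11), -1))), Add(86, Add(Mul(-104, Rational(1, 82)), Mul(-73, Pow(Mul(-4, 11), -1))))), -9672), -1) = Pow(Add(Mul(Add(Rational(-52, 41), Mul(-73, Pow(-44, -1))), Add(86, Add(Rational(-52, 41), Mul(-73, Pow(-44, -1))))), -9672), -1) = Pow(Add(Mul(Add(Rational(-52, 41), Mul(-73, Rational(-1, 44))), Add(86, Add(Rational(-52, 41), Mul(-73, Rational(-1, 44))))), -9672), -1) = Pow(Add(Mul(Add(Rational(-52, 41), Rational(73, 44)), Add(86, Add(Rational(-52, 41), Rational(73, 44)))), -9672), -1) = Pow(Add(Mul(Rational(705, 1804), Add(86, Rational(705, 1804))), -9672), -1) = Pow(Add(Mul(Rational(705, 1804), Rational(155849, 1804)), -9672), -1) = Pow(Add(Rational(109873545, 3254416), -9672), -1) = Pow(Rational(-31366838007, 3254416), -1) = Rational(-3254416, 31366838007)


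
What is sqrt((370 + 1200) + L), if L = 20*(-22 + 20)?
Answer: 3*sqrt(170) ≈ 39.115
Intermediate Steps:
L = -40 (L = 20*(-2) = -40)
sqrt((370 + 1200) + L) = sqrt((370 + 1200) - 40) = sqrt(1570 - 40) = sqrt(1530) = 3*sqrt(170)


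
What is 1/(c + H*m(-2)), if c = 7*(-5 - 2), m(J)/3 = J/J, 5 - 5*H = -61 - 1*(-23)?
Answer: -5/116 ≈ -0.043103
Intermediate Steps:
H = 43/5 (H = 1 - (-61 - 1*(-23))/5 = 1 - (-61 + 23)/5 = 1 - ⅕*(-38) = 1 + 38/5 = 43/5 ≈ 8.6000)
m(J) = 3 (m(J) = 3*(J/J) = 3*1 = 3)
c = -49 (c = 7*(-7) = -49)
1/(c + H*m(-2)) = 1/(-49 + (43/5)*3) = 1/(-49 + 129/5) = 1/(-116/5) = -5/116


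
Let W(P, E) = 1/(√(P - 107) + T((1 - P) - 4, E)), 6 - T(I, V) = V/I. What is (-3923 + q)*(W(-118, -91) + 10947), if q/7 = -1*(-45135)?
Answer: 6123665728589327/1792793 - 30948682125*I/1792793 ≈ 3.4157e+9 - 17263.0*I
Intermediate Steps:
T(I, V) = 6 - V/I
W(P, E) = 1/(6 + √(-107 + P) - E/(-3 - P)) (W(P, E) = 1/(√(P - 107) + (6 - E/((1 - P) - 4))) = 1/(√(-107 + P) + (6 - E/(-3 - P))) = 1/(6 + √(-107 + P) - E/(-3 - P)))
q = 315945 (q = 7*(-1*(-45135)) = 7*45135 = 315945)
(-3923 + q)*(W(-118, -91) + 10947) = (-3923 + 315945)*((3 - 118)/(-91 + (3 - 118)*(6 + √(-107 - 118))) + 10947) = 312022*(-115/(-91 - 115*(6 + √(-225))) + 10947) = 312022*(-115/(-91 - 115*(6 + 15*I)) + 10947) = 312022*(-115/(-91 + (-690 - 1725*I)) + 10947) = 312022*(-115/(-781 - 1725*I) + 10947) = 312022*(((-781 + 1725*I)/3585586)*(-115) + 10947) = 312022*(-115*(-781 + 1725*I)/3585586 + 10947) = 312022*(10947 - 115*(-781 + 1725*I)/3585586) = 3415704834 - 17941265*(-781 + 1725*I)/1792793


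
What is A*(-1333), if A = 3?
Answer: -3999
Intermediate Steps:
A*(-1333) = 3*(-1333) = -3999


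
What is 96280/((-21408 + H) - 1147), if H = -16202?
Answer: -96280/38757 ≈ -2.4842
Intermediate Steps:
96280/((-21408 + H) - 1147) = 96280/((-21408 - 16202) - 1147) = 96280/(-37610 - 1147) = 96280/(-38757) = 96280*(-1/38757) = -96280/38757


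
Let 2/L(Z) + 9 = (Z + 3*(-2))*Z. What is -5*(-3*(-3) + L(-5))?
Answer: -1040/23 ≈ -45.217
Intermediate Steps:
L(Z) = 2/(-9 + Z*(-6 + Z)) (L(Z) = 2/(-9 + (Z + 3*(-2))*Z) = 2/(-9 + (Z - 6)*Z) = 2/(-9 + (-6 + Z)*Z) = 2/(-9 + Z*(-6 + Z)))
-5*(-3*(-3) + L(-5)) = -5*(-3*(-3) + 2/(-9 + (-5)**2 - 6*(-5))) = -5*(9 + 2/(-9 + 25 + 30)) = -5*(9 + 2/46) = -5*(9 + 2*(1/46)) = -5*(9 + 1/23) = -5*208/23 = -1040/23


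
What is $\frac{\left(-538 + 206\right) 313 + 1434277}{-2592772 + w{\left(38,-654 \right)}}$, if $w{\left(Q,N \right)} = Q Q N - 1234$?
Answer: $- \frac{1330361}{3538382} \approx -0.37598$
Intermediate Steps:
$w{\left(Q,N \right)} = -1234 + N Q^{2}$ ($w{\left(Q,N \right)} = Q^{2} N - 1234 = N Q^{2} - 1234 = -1234 + N Q^{2}$)
$\frac{\left(-538 + 206\right) 313 + 1434277}{-2592772 + w{\left(38,-654 \right)}} = \frac{\left(-538 + 206\right) 313 + 1434277}{-2592772 - \left(1234 + 654 \cdot 38^{2}\right)} = \frac{\left(-332\right) 313 + 1434277}{-2592772 - 945610} = \frac{-103916 + 1434277}{-2592772 - 945610} = \frac{1330361}{-2592772 - 945610} = \frac{1330361}{-3538382} = 1330361 \left(- \frac{1}{3538382}\right) = - \frac{1330361}{3538382}$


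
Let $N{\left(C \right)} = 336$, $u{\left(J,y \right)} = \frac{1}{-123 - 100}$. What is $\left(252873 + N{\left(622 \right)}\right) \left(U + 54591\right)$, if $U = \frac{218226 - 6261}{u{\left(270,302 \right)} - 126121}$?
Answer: $\frac{388757787197566941}{28124984} \approx 1.3823 \cdot 10^{10}$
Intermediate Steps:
$u{\left(J,y \right)} = - \frac{1}{223}$ ($u{\left(J,y \right)} = \frac{1}{-223} = - \frac{1}{223}$)
$U = - \frac{47268195}{28124984}$ ($U = \frac{218226 - 6261}{- \frac{1}{223} - 126121} = \frac{211965}{- \frac{28124984}{223}} = 211965 \left(- \frac{223}{28124984}\right) = - \frac{47268195}{28124984} \approx -1.6806$)
$\left(252873 + N{\left(622 \right)}\right) \left(U + 54591\right) = \left(252873 + 336\right) \left(- \frac{47268195}{28124984} + 54591\right) = 253209 \cdot \frac{1535323733349}{28124984} = \frac{388757787197566941}{28124984}$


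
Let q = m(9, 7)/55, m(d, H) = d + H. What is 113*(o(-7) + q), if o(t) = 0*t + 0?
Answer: 1808/55 ≈ 32.873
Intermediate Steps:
m(d, H) = H + d
o(t) = 0 (o(t) = 0 + 0 = 0)
q = 16/55 (q = (7 + 9)/55 = 16*(1/55) = 16/55 ≈ 0.29091)
113*(o(-7) + q) = 113*(0 + 16/55) = 113*(16/55) = 1808/55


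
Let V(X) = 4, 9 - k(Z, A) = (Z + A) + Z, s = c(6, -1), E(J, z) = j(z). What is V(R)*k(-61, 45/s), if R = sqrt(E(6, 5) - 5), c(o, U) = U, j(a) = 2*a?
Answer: 704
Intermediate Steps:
E(J, z) = 2*z
s = -1
k(Z, A) = 9 - A - 2*Z (k(Z, A) = 9 - ((Z + A) + Z) = 9 - ((A + Z) + Z) = 9 - (A + 2*Z) = 9 + (-A - 2*Z) = 9 - A - 2*Z)
R = sqrt(5) (R = sqrt(2*5 - 5) = sqrt(10 - 5) = sqrt(5) ≈ 2.2361)
V(R)*k(-61, 45/s) = 4*(9 - 45/(-1) - 2*(-61)) = 4*(9 - 45*(-1) + 122) = 4*(9 - 1*(-45) + 122) = 4*(9 + 45 + 122) = 4*176 = 704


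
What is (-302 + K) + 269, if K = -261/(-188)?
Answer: -5943/188 ≈ -31.612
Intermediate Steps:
K = 261/188 (K = -261*(-1/188) = 261/188 ≈ 1.3883)
(-302 + K) + 269 = (-302 + 261/188) + 269 = -56515/188 + 269 = -5943/188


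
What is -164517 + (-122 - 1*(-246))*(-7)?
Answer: -165385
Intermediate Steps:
-164517 + (-122 - 1*(-246))*(-7) = -164517 + (-122 + 246)*(-7) = -164517 + 124*(-7) = -164517 - 868 = -165385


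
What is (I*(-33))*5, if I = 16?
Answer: -2640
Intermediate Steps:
(I*(-33))*5 = (16*(-33))*5 = -528*5 = -2640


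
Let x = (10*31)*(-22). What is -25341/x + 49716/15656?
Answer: 91975227/13346740 ≈ 6.8912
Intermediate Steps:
x = -6820 (x = 310*(-22) = -6820)
-25341/x + 49716/15656 = -25341/(-6820) + 49716/15656 = -25341*(-1/6820) + 49716*(1/15656) = 25341/6820 + 12429/3914 = 91975227/13346740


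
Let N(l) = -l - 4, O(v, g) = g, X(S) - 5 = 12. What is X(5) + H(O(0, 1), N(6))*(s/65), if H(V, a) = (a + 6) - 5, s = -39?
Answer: 112/5 ≈ 22.400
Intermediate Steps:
X(S) = 17 (X(S) = 5 + 12 = 17)
N(l) = -4 - l
H(V, a) = 1 + a (H(V, a) = (6 + a) - 5 = 1 + a)
X(5) + H(O(0, 1), N(6))*(s/65) = 17 + (1 + (-4 - 1*6))*(-39/65) = 17 + (1 + (-4 - 6))*(-39*1/65) = 17 + (1 - 10)*(-3/5) = 17 - 9*(-3/5) = 17 + 27/5 = 112/5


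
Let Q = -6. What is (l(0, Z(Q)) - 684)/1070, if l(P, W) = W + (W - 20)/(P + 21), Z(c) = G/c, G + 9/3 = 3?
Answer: -7192/11235 ≈ -0.64014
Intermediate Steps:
G = 0 (G = -3 + 3 = 0)
Z(c) = 0 (Z(c) = 0/c = 0)
l(P, W) = W + (-20 + W)/(21 + P)
(l(0, Z(Q)) - 684)/1070 = ((-20 + 22*0 + 0*0)/(21 + 0) - 684)/1070 = ((-20 + 0 + 0)/21 - 684)*(1/1070) = ((1/21)*(-20) - 684)*(1/1070) = (-20/21 - 684)*(1/1070) = -14384/21*1/1070 = -7192/11235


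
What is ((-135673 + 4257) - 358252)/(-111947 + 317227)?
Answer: -122417/51320 ≈ -2.3854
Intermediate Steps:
((-135673 + 4257) - 358252)/(-111947 + 317227) = (-131416 - 358252)/205280 = -489668*1/205280 = -122417/51320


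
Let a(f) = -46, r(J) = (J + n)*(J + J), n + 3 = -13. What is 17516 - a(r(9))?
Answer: 17562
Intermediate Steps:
n = -16 (n = -3 - 13 = -16)
r(J) = 2*J*(-16 + J) (r(J) = (J - 16)*(J + J) = (-16 + J)*(2*J) = 2*J*(-16 + J))
17516 - a(r(9)) = 17516 - 1*(-46) = 17516 + 46 = 17562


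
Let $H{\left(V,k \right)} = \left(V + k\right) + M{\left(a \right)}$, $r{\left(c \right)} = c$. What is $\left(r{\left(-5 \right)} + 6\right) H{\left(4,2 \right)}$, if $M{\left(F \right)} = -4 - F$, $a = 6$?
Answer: $-4$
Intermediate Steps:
$H{\left(V,k \right)} = -10 + V + k$ ($H{\left(V,k \right)} = \left(V + k\right) - 10 = -10 + V + k$)
$\left(r{\left(-5 \right)} + 6\right) H{\left(4,2 \right)} = \left(-5 + 6\right) \left(-10 + 4 + 2\right) = 1 \left(-4\right) = -4$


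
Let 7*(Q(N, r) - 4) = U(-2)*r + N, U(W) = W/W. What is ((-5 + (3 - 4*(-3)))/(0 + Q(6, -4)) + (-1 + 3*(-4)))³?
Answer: -32768/27 ≈ -1213.6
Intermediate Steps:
U(W) = 1
Q(N, r) = 4 + N/7 + r/7 (Q(N, r) = 4 + (1*r + N)/7 = 4 + (r + N)/7 = 4 + (N + r)/7 = 4 + (N/7 + r/7) = 4 + N/7 + r/7)
((-5 + (3 - 4*(-3)))/(0 + Q(6, -4)) + (-1 + 3*(-4)))³ = ((-5 + (3 - 4*(-3)))/(0 + (4 + (⅐)*6 + (⅐)*(-4))) + (-1 + 3*(-4)))³ = ((-5 + (3 + 12))/(0 + (4 + 6/7 - 4/7)) + (-1 - 12))³ = ((-5 + 15)/(0 + 30/7) - 13)³ = (10/(30/7) - 13)³ = (10*(7/30) - 13)³ = (7/3 - 13)³ = (-32/3)³ = -32768/27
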